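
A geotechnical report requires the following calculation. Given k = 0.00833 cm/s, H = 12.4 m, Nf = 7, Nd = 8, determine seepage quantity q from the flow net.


Convert k to m/s for unit consistency with H:
k = 0.00833 cm/s = 0.00833 / 100 m/s = 8.33e-05 m/s
Using q = k * H * Nf / Nd
Nf / Nd = 7 / 8 = 0.875
q = 8.33e-05 * 12.4 * 0.875
q = 0.0009038 m^3/s per m


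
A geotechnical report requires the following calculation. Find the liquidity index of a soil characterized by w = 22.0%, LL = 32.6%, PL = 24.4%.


First compute the plasticity index:
PI = LL - PL = 32.6 - 24.4 = 8.2
Then compute the liquidity index:
LI = (w - PL) / PI
LI = (22.0 - 24.4) / 8.2
LI = -0.293


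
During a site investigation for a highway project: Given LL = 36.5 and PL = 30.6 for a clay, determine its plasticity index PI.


Using PI = LL - PL
PI = 36.5 - 30.6
PI = 5.9


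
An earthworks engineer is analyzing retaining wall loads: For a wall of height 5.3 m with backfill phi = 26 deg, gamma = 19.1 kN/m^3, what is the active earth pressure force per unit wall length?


Compute active earth pressure coefficient:
Ka = tan^2(45 - phi/2) = tan^2(32.0) = 0.390462
Compute active force:
Pa = 0.5 * Ka * gamma * H^2
Pa = 0.5 * 0.390462 * 19.1 * 5.3^2
Pa = 104.75 kN/m


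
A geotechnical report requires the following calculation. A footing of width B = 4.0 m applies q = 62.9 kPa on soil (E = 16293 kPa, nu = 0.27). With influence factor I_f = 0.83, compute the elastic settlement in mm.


Using Se = q * B * (1 - nu^2) * I_f / E
1 - nu^2 = 1 - 0.27^2 = 0.9271
Se = 62.9 * 4.0 * 0.9271 * 0.83 / 16293
Se = 0.011883 m
Convert to mm: Se = 0.011883 * 1000 = 11.883 mm


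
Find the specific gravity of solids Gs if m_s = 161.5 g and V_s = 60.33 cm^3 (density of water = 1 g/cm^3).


Using Gs = m_s / (V_s * rho_w)
Since rho_w = 1 g/cm^3:
Gs = 161.5 / 60.33
Gs = 2.677


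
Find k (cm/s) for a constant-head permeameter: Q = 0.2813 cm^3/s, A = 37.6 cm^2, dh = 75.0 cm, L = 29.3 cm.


Compute hydraulic gradient:
i = dh / L = 75.0 / 29.3 = 2.55973
Then apply Darcy's law:
k = Q / (A * i)
k = 0.2813 / (37.6 * 2.55973)
k = 0.2813 / 96.2457
k = 0.002923 cm/s


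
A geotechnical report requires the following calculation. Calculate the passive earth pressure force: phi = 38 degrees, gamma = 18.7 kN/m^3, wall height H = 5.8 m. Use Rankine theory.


Result: 1322.22 kN/m

Derivation:
Compute passive earth pressure coefficient:
Kp = tan^2(45 + phi/2) = tan^2(64.0) = 4.203746
Compute passive force:
Pp = 0.5 * Kp * gamma * H^2
Pp = 0.5 * 4.203746 * 18.7 * 5.8^2
Pp = 1322.22 kN/m


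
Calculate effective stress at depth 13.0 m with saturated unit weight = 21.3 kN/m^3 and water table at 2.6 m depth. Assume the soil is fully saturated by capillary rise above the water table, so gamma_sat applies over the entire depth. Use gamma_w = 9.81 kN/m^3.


Total stress = gamma_sat * depth
sigma = 21.3 * 13.0 = 276.9 kPa
Pore water pressure u = gamma_w * (depth - d_wt)
u = 9.81 * (13.0 - 2.6) = 102.024 kPa
Effective stress = sigma - u
sigma' = 276.9 - 102.024 = 174.88 kPa


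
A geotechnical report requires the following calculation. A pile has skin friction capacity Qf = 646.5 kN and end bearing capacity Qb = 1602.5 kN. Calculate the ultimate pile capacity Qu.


Using Qu = Qf + Qb
Qu = 646.5 + 1602.5
Qu = 2249.0 kN


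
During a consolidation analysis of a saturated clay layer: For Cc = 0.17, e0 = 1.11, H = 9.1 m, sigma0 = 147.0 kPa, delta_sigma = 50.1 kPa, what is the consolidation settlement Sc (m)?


Result: 0.0934 m

Derivation:
Using Sc = Cc * H / (1 + e0) * log10((sigma0 + delta_sigma) / sigma0)
Stress ratio = (147.0 + 50.1) / 147.0 = 1.34082
log10(1.34082) = 0.127369
Cc * H / (1 + e0) = 0.17 * 9.1 / (1 + 1.11) = 0.733175
Sc = 0.733175 * 0.127369
Sc = 0.0934 m


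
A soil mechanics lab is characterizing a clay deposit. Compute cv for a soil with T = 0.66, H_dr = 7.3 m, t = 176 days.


Result: 0.19984 m^2/day

Derivation:
Using cv = T * H_dr^2 / t
H_dr^2 = 7.3^2 = 53.29
cv = 0.66 * 53.29 / 176
cv = 0.19984 m^2/day


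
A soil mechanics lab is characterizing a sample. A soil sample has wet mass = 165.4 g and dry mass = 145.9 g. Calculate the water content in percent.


Using w = (m_wet - m_dry) / m_dry * 100
m_wet - m_dry = 165.4 - 145.9 = 19.5 g
w = 19.5 / 145.9 * 100
w = 13.37 %


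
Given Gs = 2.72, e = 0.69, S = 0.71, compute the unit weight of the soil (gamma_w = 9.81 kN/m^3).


Result: 18.633 kN/m^3

Derivation:
Using gamma = gamma_w * (Gs + S*e) / (1 + e)
Numerator: Gs + S*e = 2.72 + 0.71*0.69 = 3.2099
Denominator: 1 + e = 1 + 0.69 = 1.69
gamma = 9.81 * 3.2099 / 1.69
gamma = 18.633 kN/m^3


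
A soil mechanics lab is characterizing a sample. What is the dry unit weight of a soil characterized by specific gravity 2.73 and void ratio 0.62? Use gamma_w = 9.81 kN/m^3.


Using gamma_d = Gs * gamma_w / (1 + e)
gamma_d = 2.73 * 9.81 / (1 + 0.62)
gamma_d = 2.73 * 9.81 / 1.62
gamma_d = 16.532 kN/m^3


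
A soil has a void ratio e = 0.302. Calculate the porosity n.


Using the relation n = e / (1 + e)
n = 0.302 / (1 + 0.302)
n = 0.302 / 1.302
n = 0.232


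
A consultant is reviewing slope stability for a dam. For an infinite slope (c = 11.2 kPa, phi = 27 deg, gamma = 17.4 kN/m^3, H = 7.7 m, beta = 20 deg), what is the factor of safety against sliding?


Using Fs = c / (gamma*H*sin(beta)*cos(beta)) + tan(phi)/tan(beta)
Cohesion contribution = 11.2 / (17.4*7.7*sin(20)*cos(20))
Cohesion contribution = 0.2601
Friction contribution = tan(27)/tan(20) = 1.39991
Fs = 0.2601 + 1.39991
Fs = 1.66


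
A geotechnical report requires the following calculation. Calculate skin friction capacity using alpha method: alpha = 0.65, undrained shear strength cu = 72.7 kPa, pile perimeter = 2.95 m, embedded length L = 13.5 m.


Result: 1881.93 kN

Derivation:
Using Qs = alpha * cu * perimeter * L
Qs = 0.65 * 72.7 * 2.95 * 13.5
Qs = 1881.93 kN


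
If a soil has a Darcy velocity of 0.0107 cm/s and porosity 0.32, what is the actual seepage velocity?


Using v_s = v_d / n
v_s = 0.0107 / 0.32
v_s = 0.03344 cm/s


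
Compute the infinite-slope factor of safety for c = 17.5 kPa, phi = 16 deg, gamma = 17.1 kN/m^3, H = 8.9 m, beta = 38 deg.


Result: 0.604

Derivation:
Using Fs = c / (gamma*H*sin(beta)*cos(beta)) + tan(phi)/tan(beta)
Cohesion contribution = 17.5 / (17.1*8.9*sin(38)*cos(38))
Cohesion contribution = 0.237016
Friction contribution = tan(16)/tan(38) = 0.367017
Fs = 0.237016 + 0.367017
Fs = 0.604


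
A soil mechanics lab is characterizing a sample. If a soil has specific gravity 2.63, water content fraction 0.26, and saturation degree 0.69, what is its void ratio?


Using the relation e = Gs * w / S
e = 2.63 * 0.26 / 0.69
e = 0.991


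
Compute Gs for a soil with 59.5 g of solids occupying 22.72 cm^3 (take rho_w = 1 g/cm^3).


Result: 2.619

Derivation:
Using Gs = m_s / (V_s * rho_w)
Since rho_w = 1 g/cm^3:
Gs = 59.5 / 22.72
Gs = 2.619


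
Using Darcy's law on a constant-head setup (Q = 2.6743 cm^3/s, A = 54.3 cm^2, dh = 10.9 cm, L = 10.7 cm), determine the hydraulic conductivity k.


Result: 0.048347 cm/s

Derivation:
Compute hydraulic gradient:
i = dh / L = 10.9 / 10.7 = 1.01869
Then apply Darcy's law:
k = Q / (A * i)
k = 2.6743 / (54.3 * 1.01869)
k = 2.6743 / 55.315
k = 0.048347 cm/s


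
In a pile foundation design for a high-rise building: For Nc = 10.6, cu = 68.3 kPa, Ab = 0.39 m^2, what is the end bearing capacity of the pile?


Using Qb = Nc * cu * Ab
Qb = 10.6 * 68.3 * 0.39
Qb = 282.35 kN


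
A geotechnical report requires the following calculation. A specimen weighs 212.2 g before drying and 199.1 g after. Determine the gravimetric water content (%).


Using w = (m_wet - m_dry) / m_dry * 100
m_wet - m_dry = 212.2 - 199.1 = 13.1 g
w = 13.1 / 199.1 * 100
w = 6.58 %


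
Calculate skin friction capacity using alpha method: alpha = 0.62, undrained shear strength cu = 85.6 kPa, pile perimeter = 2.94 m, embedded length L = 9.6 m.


Using Qs = alpha * cu * perimeter * L
Qs = 0.62 * 85.6 * 2.94 * 9.6
Qs = 1497.9 kN


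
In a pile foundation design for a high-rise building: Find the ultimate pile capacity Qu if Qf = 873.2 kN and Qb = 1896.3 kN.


Result: 2769.5 kN

Derivation:
Using Qu = Qf + Qb
Qu = 873.2 + 1896.3
Qu = 2769.5 kN


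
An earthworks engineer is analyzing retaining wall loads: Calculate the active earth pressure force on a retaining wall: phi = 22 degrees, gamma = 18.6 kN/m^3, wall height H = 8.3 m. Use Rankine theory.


Compute active earth pressure coefficient:
Ka = tan^2(45 - phi/2) = tan^2(34.0) = 0.454962
Compute active force:
Pa = 0.5 * Ka * gamma * H^2
Pa = 0.5 * 0.454962 * 18.6 * 8.3^2
Pa = 291.48 kN/m


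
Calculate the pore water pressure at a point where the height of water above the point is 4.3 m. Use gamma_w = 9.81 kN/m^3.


Result: 42.18 kPa

Derivation:
Using u = gamma_w * h_w
u = 9.81 * 4.3
u = 42.18 kPa


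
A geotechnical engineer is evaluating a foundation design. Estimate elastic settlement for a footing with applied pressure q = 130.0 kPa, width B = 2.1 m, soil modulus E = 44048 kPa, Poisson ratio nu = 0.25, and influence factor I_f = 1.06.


Using Se = q * B * (1 - nu^2) * I_f / E
1 - nu^2 = 1 - 0.25^2 = 0.9375
Se = 130.0 * 2.1 * 0.9375 * 1.06 / 44048
Se = 0.006159 m
Convert to mm: Se = 0.006159 * 1000 = 6.159 mm


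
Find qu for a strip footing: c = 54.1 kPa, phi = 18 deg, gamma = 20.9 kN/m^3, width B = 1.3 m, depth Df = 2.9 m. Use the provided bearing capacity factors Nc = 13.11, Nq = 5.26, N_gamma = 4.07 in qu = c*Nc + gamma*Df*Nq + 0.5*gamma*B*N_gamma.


Compute qu = c*Nc + gamma*Df*Nq + 0.5*gamma*B*N_gamma
Term 1: 54.1 * 13.11 = 709.251
Term 2: 20.9 * 2.9 * 5.26 = 318.8086
Term 3: 0.5 * 20.9 * 1.3 * 4.07 = 55.29095
qu = 709.251 + 318.8086 + 55.29095
qu = 1083.35 kPa


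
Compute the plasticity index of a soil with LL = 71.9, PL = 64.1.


Using PI = LL - PL
PI = 71.9 - 64.1
PI = 7.8


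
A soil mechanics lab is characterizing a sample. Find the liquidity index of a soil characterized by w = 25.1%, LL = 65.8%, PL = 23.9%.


First compute the plasticity index:
PI = LL - PL = 65.8 - 23.9 = 41.9
Then compute the liquidity index:
LI = (w - PL) / PI
LI = (25.1 - 23.9) / 41.9
LI = 0.029


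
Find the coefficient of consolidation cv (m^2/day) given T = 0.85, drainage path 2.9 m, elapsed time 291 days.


Using cv = T * H_dr^2 / t
H_dr^2 = 2.9^2 = 8.41
cv = 0.85 * 8.41 / 291
cv = 0.02457 m^2/day


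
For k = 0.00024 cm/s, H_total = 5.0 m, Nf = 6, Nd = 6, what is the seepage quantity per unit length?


Convert k to m/s for unit consistency with H:
k = 0.00024 cm/s = 0.00024 / 100 m/s = 2.4e-06 m/s
Using q = k * H * Nf / Nd
Nf / Nd = 6 / 6 = 1.0
q = 2.4e-06 * 5.0 * 1.0
q = 1.2e-05 m^3/s per m


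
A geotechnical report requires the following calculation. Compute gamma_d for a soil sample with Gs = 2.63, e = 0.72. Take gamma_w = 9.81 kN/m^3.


Using gamma_d = Gs * gamma_w / (1 + e)
gamma_d = 2.63 * 9.81 / (1 + 0.72)
gamma_d = 2.63 * 9.81 / 1.72
gamma_d = 15.0 kN/m^3


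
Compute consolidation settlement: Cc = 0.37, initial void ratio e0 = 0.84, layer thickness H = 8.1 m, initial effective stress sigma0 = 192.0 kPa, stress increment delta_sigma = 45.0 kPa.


Using Sc = Cc * H / (1 + e0) * log10((sigma0 + delta_sigma) / sigma0)
Stress ratio = (192.0 + 45.0) / 192.0 = 1.23438
log10(1.23438) = 0.0914471
Cc * H / (1 + e0) = 0.37 * 8.1 / (1 + 0.84) = 1.6288
Sc = 1.6288 * 0.0914471
Sc = 0.1489 m


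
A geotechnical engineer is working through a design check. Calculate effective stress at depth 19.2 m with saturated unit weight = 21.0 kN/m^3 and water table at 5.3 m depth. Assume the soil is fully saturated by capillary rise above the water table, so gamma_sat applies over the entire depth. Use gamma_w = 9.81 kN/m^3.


Result: 266.84 kPa

Derivation:
Total stress = gamma_sat * depth
sigma = 21.0 * 19.2 = 403.2 kPa
Pore water pressure u = gamma_w * (depth - d_wt)
u = 9.81 * (19.2 - 5.3) = 136.359 kPa
Effective stress = sigma - u
sigma' = 403.2 - 136.359 = 266.84 kPa


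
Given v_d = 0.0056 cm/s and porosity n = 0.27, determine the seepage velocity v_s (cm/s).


Using v_s = v_d / n
v_s = 0.0056 / 0.27
v_s = 0.02074 cm/s


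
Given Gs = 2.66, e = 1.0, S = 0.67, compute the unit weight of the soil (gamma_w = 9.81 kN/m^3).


Result: 16.334 kN/m^3

Derivation:
Using gamma = gamma_w * (Gs + S*e) / (1 + e)
Numerator: Gs + S*e = 2.66 + 0.67*1.0 = 3.33
Denominator: 1 + e = 1 + 1.0 = 2.0
gamma = 9.81 * 3.33 / 2.0
gamma = 16.334 kN/m^3


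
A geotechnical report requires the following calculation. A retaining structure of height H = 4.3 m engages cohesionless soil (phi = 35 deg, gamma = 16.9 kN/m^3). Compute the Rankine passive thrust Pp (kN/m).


Result: 576.55 kN/m

Derivation:
Compute passive earth pressure coefficient:
Kp = tan^2(45 + phi/2) = tan^2(62.5) = 3.690172
Compute passive force:
Pp = 0.5 * Kp * gamma * H^2
Pp = 0.5 * 3.690172 * 16.9 * 4.3^2
Pp = 576.55 kN/m


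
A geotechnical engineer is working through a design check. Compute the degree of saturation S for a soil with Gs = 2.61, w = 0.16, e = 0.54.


Result: 0.7733

Derivation:
Using S = Gs * w / e
S = 2.61 * 0.16 / 0.54
S = 0.7733


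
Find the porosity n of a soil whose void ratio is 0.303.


Result: 0.2325

Derivation:
Using the relation n = e / (1 + e)
n = 0.303 / (1 + 0.303)
n = 0.303 / 1.303
n = 0.2325


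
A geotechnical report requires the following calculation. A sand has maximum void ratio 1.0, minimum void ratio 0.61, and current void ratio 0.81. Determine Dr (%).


Result: 48.72 %

Derivation:
Using Dr = (e_max - e) / (e_max - e_min) * 100
e_max - e = 1.0 - 0.81 = 0.19
e_max - e_min = 1.0 - 0.61 = 0.39
Dr = 0.19 / 0.39 * 100
Dr = 48.72 %


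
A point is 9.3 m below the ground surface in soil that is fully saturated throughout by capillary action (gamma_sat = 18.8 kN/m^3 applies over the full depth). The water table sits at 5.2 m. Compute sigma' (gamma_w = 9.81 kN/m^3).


Total stress = gamma_sat * depth
sigma = 18.8 * 9.3 = 174.84 kPa
Pore water pressure u = gamma_w * (depth - d_wt)
u = 9.81 * (9.3 - 5.2) = 40.221 kPa
Effective stress = sigma - u
sigma' = 174.84 - 40.221 = 134.62 kPa


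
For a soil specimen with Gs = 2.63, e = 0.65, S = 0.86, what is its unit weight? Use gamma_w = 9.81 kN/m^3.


Using gamma = gamma_w * (Gs + S*e) / (1 + e)
Numerator: Gs + S*e = 2.63 + 0.86*0.65 = 3.189
Denominator: 1 + e = 1 + 0.65 = 1.65
gamma = 9.81 * 3.189 / 1.65
gamma = 18.96 kN/m^3


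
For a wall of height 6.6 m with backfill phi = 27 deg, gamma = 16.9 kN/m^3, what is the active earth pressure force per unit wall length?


Compute active earth pressure coefficient:
Ka = tan^2(45 - phi/2) = tan^2(31.5) = 0.375525
Compute active force:
Pa = 0.5 * Ka * gamma * H^2
Pa = 0.5 * 0.375525 * 16.9 * 6.6^2
Pa = 138.22 kN/m


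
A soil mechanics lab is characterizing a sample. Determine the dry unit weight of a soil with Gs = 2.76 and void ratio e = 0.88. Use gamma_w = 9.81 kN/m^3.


Result: 14.402 kN/m^3

Derivation:
Using gamma_d = Gs * gamma_w / (1 + e)
gamma_d = 2.76 * 9.81 / (1 + 0.88)
gamma_d = 2.76 * 9.81 / 1.88
gamma_d = 14.402 kN/m^3


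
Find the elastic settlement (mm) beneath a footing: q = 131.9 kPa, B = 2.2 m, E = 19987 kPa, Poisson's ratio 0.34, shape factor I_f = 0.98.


Result: 12.583 mm

Derivation:
Using Se = q * B * (1 - nu^2) * I_f / E
1 - nu^2 = 1 - 0.34^2 = 0.8844
Se = 131.9 * 2.2 * 0.8844 * 0.98 / 19987
Se = 0.012583 m
Convert to mm: Se = 0.012583 * 1000 = 12.583 mm


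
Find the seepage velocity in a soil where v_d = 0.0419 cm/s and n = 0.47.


Result: 0.08915 cm/s

Derivation:
Using v_s = v_d / n
v_s = 0.0419 / 0.47
v_s = 0.08915 cm/s


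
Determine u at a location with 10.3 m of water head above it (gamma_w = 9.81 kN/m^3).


Using u = gamma_w * h_w
u = 9.81 * 10.3
u = 101.04 kPa


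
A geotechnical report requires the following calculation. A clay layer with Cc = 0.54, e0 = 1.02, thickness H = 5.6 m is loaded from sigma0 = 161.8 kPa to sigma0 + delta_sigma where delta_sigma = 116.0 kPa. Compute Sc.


Using Sc = Cc * H / (1 + e0) * log10((sigma0 + delta_sigma) / sigma0)
Stress ratio = (161.8 + 116.0) / 161.8 = 1.71693
log10(1.71693) = 0.234754
Cc * H / (1 + e0) = 0.54 * 5.6 / (1 + 1.02) = 1.49703
Sc = 1.49703 * 0.234754
Sc = 0.3514 m


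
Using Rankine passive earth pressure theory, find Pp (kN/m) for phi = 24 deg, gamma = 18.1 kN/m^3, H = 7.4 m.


Compute passive earth pressure coefficient:
Kp = tan^2(45 + phi/2) = tan^2(57.0) = 2.371184
Compute passive force:
Pp = 0.5 * Kp * gamma * H^2
Pp = 0.5 * 2.371184 * 18.1 * 7.4^2
Pp = 1175.11 kN/m


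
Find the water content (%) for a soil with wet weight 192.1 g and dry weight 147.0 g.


Using w = (m_wet - m_dry) / m_dry * 100
m_wet - m_dry = 192.1 - 147.0 = 45.1 g
w = 45.1 / 147.0 * 100
w = 30.68 %


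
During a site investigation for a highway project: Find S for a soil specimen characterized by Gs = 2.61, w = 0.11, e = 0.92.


Using S = Gs * w / e
S = 2.61 * 0.11 / 0.92
S = 0.3121


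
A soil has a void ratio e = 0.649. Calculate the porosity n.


Using the relation n = e / (1 + e)
n = 0.649 / (1 + 0.649)
n = 0.649 / 1.649
n = 0.3936


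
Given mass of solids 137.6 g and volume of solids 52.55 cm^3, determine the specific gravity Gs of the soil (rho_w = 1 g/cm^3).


Using Gs = m_s / (V_s * rho_w)
Since rho_w = 1 g/cm^3:
Gs = 137.6 / 52.55
Gs = 2.618


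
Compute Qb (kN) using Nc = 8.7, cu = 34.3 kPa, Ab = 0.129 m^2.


Result: 38.49 kN

Derivation:
Using Qb = Nc * cu * Ab
Qb = 8.7 * 34.3 * 0.129
Qb = 38.49 kN


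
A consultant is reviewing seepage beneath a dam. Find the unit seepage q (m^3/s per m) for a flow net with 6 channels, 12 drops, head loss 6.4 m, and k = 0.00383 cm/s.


Result: 0.0001226 m^3/s per m

Derivation:
Convert k to m/s for unit consistency with H:
k = 0.00383 cm/s = 0.00383 / 100 m/s = 3.83e-05 m/s
Using q = k * H * Nf / Nd
Nf / Nd = 6 / 12 = 0.5
q = 3.83e-05 * 6.4 * 0.5
q = 0.0001226 m^3/s per m


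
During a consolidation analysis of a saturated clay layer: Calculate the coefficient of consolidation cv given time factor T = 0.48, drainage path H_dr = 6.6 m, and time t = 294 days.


Using cv = T * H_dr^2 / t
H_dr^2 = 6.6^2 = 43.56
cv = 0.48 * 43.56 / 294
cv = 0.07112 m^2/day


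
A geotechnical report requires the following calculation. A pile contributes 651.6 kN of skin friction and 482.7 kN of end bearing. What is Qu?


Result: 1134.3 kN

Derivation:
Using Qu = Qf + Qb
Qu = 651.6 + 482.7
Qu = 1134.3 kN


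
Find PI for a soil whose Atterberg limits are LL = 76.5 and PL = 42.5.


Using PI = LL - PL
PI = 76.5 - 42.5
PI = 34.0


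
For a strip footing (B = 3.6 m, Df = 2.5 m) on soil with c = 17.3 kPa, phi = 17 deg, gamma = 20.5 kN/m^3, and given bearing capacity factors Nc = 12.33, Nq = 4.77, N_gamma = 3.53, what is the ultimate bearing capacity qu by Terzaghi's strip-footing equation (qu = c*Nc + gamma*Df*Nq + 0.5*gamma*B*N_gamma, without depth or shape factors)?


Compute qu = c*Nc + gamma*Df*Nq + 0.5*gamma*B*N_gamma
Term 1: 17.3 * 12.33 = 213.309
Term 2: 20.5 * 2.5 * 4.77 = 244.4625
Term 3: 0.5 * 20.5 * 3.6 * 3.53 = 130.257
qu = 213.309 + 244.4625 + 130.257
qu = 588.03 kPa


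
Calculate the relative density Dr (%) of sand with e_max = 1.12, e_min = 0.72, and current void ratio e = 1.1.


Using Dr = (e_max - e) / (e_max - e_min) * 100
e_max - e = 1.12 - 1.1 = 0.02
e_max - e_min = 1.12 - 0.72 = 0.4
Dr = 0.02 / 0.4 * 100
Dr = 5.0 %


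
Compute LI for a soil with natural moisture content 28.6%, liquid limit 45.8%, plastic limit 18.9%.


Result: 0.361

Derivation:
First compute the plasticity index:
PI = LL - PL = 45.8 - 18.9 = 26.9
Then compute the liquidity index:
LI = (w - PL) / PI
LI = (28.6 - 18.9) / 26.9
LI = 0.361


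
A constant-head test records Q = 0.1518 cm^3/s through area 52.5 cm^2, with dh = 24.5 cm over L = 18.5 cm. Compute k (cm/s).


Compute hydraulic gradient:
i = dh / L = 24.5 / 18.5 = 1.32432
Then apply Darcy's law:
k = Q / (A * i)
k = 0.1518 / (52.5 * 1.32432)
k = 0.1518 / 69.527
k = 0.002183 cm/s


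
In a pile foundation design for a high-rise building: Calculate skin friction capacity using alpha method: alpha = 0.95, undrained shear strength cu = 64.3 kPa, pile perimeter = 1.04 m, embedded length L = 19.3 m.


Result: 1226.1 kN

Derivation:
Using Qs = alpha * cu * perimeter * L
Qs = 0.95 * 64.3 * 1.04 * 19.3
Qs = 1226.1 kN


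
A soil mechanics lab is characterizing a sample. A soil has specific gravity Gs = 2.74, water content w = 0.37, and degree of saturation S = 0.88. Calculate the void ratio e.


Result: 1.152

Derivation:
Using the relation e = Gs * w / S
e = 2.74 * 0.37 / 0.88
e = 1.152


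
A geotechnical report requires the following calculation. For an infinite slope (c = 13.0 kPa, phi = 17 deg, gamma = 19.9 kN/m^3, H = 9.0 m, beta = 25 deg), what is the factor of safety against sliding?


Using Fs = c / (gamma*H*sin(beta)*cos(beta)) + tan(phi)/tan(beta)
Cohesion contribution = 13.0 / (19.9*9.0*sin(25)*cos(25))
Cohesion contribution = 0.189506
Friction contribution = tan(17)/tan(25) = 0.655642
Fs = 0.189506 + 0.655642
Fs = 0.845


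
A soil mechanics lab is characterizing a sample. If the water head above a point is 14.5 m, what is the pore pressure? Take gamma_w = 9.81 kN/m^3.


Result: 142.25 kPa

Derivation:
Using u = gamma_w * h_w
u = 9.81 * 14.5
u = 142.25 kPa


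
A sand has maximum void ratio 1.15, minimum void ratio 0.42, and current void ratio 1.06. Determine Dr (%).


Result: 12.33 %

Derivation:
Using Dr = (e_max - e) / (e_max - e_min) * 100
e_max - e = 1.15 - 1.06 = 0.09
e_max - e_min = 1.15 - 0.42 = 0.73
Dr = 0.09 / 0.73 * 100
Dr = 12.33 %


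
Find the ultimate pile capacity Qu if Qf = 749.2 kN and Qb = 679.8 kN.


Using Qu = Qf + Qb
Qu = 749.2 + 679.8
Qu = 1429.0 kN


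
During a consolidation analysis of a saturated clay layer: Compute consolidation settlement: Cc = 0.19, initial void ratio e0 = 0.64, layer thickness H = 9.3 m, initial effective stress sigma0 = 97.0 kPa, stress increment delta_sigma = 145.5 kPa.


Result: 0.4288 m

Derivation:
Using Sc = Cc * H / (1 + e0) * log10((sigma0 + delta_sigma) / sigma0)
Stress ratio = (97.0 + 145.5) / 97.0 = 2.5
log10(2.5) = 0.39794
Cc * H / (1 + e0) = 0.19 * 9.3 / (1 + 0.64) = 1.07744
Sc = 1.07744 * 0.39794
Sc = 0.4288 m


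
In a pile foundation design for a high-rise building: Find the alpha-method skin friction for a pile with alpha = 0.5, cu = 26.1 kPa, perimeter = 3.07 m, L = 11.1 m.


Using Qs = alpha * cu * perimeter * L
Qs = 0.5 * 26.1 * 3.07 * 11.1
Qs = 444.7 kN


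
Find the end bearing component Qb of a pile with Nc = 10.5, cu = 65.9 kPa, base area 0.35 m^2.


Using Qb = Nc * cu * Ab
Qb = 10.5 * 65.9 * 0.35
Qb = 242.18 kN


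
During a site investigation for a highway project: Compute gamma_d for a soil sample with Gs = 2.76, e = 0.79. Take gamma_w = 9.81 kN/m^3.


Using gamma_d = Gs * gamma_w / (1 + e)
gamma_d = 2.76 * 9.81 / (1 + 0.79)
gamma_d = 2.76 * 9.81 / 1.79
gamma_d = 15.126 kN/m^3


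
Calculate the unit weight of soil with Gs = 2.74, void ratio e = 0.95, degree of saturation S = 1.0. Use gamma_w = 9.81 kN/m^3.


Result: 18.564 kN/m^3

Derivation:
Using gamma = gamma_w * (Gs + S*e) / (1 + e)
Numerator: Gs + S*e = 2.74 + 1.0*0.95 = 3.69
Denominator: 1 + e = 1 + 0.95 = 1.95
gamma = 9.81 * 3.69 / 1.95
gamma = 18.564 kN/m^3


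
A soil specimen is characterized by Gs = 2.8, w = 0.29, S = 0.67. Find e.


Result: 1.2119

Derivation:
Using the relation e = Gs * w / S
e = 2.8 * 0.29 / 0.67
e = 1.2119


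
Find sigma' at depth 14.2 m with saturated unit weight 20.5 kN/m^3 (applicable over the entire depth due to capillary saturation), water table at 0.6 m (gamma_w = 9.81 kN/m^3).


Total stress = gamma_sat * depth
sigma = 20.5 * 14.2 = 291.1 kPa
Pore water pressure u = gamma_w * (depth - d_wt)
u = 9.81 * (14.2 - 0.6) = 133.416 kPa
Effective stress = sigma - u
sigma' = 291.1 - 133.416 = 157.68 kPa


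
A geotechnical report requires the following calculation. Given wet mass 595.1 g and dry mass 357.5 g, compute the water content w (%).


Using w = (m_wet - m_dry) / m_dry * 100
m_wet - m_dry = 595.1 - 357.5 = 237.6 g
w = 237.6 / 357.5 * 100
w = 66.46 %


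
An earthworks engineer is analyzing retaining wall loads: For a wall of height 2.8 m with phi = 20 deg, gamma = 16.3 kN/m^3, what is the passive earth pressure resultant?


Compute passive earth pressure coefficient:
Kp = tan^2(45 + phi/2) = tan^2(55.0) = 2.039607
Compute passive force:
Pp = 0.5 * Kp * gamma * H^2
Pp = 0.5 * 2.039607 * 16.3 * 2.8^2
Pp = 130.32 kN/m


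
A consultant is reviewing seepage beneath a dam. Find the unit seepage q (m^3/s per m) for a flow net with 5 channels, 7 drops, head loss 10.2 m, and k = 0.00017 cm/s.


Convert k to m/s for unit consistency with H:
k = 0.00017 cm/s = 0.00017 / 100 m/s = 1.7e-06 m/s
Using q = k * H * Nf / Nd
Nf / Nd = 5 / 7 = 0.7143
q = 1.7e-06 * 10.2 * 0.7143
q = 1.239e-05 m^3/s per m


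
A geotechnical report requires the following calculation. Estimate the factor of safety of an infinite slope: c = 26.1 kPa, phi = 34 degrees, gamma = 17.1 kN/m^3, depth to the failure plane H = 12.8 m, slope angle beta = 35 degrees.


Using Fs = c / (gamma*H*sin(beta)*cos(beta)) + tan(phi)/tan(beta)
Cohesion contribution = 26.1 / (17.1*12.8*sin(35)*cos(35))
Cohesion contribution = 0.253792
Friction contribution = tan(34)/tan(35) = 0.963298
Fs = 0.253792 + 0.963298
Fs = 1.217


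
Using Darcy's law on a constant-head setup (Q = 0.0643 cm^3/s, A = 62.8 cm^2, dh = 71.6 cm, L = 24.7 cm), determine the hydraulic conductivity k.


Compute hydraulic gradient:
i = dh / L = 71.6 / 24.7 = 2.89879
Then apply Darcy's law:
k = Q / (A * i)
k = 0.0643 / (62.8 * 2.89879)
k = 0.0643 / 182.044
k = 0.000353 cm/s


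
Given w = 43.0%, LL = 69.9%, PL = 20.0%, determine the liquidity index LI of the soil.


Result: 0.461

Derivation:
First compute the plasticity index:
PI = LL - PL = 69.9 - 20.0 = 49.9
Then compute the liquidity index:
LI = (w - PL) / PI
LI = (43.0 - 20.0) / 49.9
LI = 0.461


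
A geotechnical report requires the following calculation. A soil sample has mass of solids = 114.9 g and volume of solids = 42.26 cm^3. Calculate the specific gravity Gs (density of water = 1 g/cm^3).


Using Gs = m_s / (V_s * rho_w)
Since rho_w = 1 g/cm^3:
Gs = 114.9 / 42.26
Gs = 2.719


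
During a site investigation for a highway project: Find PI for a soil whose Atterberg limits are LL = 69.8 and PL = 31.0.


Result: 38.8

Derivation:
Using PI = LL - PL
PI = 69.8 - 31.0
PI = 38.8


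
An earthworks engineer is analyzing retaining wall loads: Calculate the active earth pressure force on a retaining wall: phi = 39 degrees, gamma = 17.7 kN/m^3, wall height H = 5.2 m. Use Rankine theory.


Compute active earth pressure coefficient:
Ka = tan^2(45 - phi/2) = tan^2(25.5) = 0.227506
Compute active force:
Pa = 0.5 * Ka * gamma * H^2
Pa = 0.5 * 0.227506 * 17.7 * 5.2^2
Pa = 54.44 kN/m


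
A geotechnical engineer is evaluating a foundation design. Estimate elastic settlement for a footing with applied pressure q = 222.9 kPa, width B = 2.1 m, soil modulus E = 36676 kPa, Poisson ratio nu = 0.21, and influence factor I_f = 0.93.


Using Se = q * B * (1 - nu^2) * I_f / E
1 - nu^2 = 1 - 0.21^2 = 0.9559
Se = 222.9 * 2.1 * 0.9559 * 0.93 / 36676
Se = 0.011346 m
Convert to mm: Se = 0.011346 * 1000 = 11.346 mm


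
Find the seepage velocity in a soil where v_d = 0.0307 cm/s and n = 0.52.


Result: 0.05904 cm/s

Derivation:
Using v_s = v_d / n
v_s = 0.0307 / 0.52
v_s = 0.05904 cm/s


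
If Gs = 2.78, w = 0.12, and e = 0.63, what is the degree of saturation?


Using S = Gs * w / e
S = 2.78 * 0.12 / 0.63
S = 0.5295


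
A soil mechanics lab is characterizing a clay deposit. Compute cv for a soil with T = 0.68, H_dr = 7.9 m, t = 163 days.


Result: 0.26036 m^2/day

Derivation:
Using cv = T * H_dr^2 / t
H_dr^2 = 7.9^2 = 62.41
cv = 0.68 * 62.41 / 163
cv = 0.26036 m^2/day


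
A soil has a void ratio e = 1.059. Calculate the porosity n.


Using the relation n = e / (1 + e)
n = 1.059 / (1 + 1.059)
n = 1.059 / 2.059
n = 0.5143


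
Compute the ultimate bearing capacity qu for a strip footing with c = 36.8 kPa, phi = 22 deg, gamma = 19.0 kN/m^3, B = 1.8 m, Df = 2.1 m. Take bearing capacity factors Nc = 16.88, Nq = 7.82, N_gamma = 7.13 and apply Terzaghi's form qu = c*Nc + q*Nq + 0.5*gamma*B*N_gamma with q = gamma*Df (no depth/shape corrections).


Result: 1055.13 kPa

Derivation:
Compute qu = c*Nc + gamma*Df*Nq + 0.5*gamma*B*N_gamma
Term 1: 36.8 * 16.88 = 621.184
Term 2: 19.0 * 2.1 * 7.82 = 312.018
Term 3: 0.5 * 19.0 * 1.8 * 7.13 = 121.923
qu = 621.184 + 312.018 + 121.923
qu = 1055.13 kPa


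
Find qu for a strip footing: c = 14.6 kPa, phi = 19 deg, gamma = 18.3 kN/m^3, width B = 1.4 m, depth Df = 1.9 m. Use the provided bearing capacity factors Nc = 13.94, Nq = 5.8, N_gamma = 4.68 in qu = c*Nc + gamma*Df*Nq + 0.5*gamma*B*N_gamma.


Compute qu = c*Nc + gamma*Df*Nq + 0.5*gamma*B*N_gamma
Term 1: 14.6 * 13.94 = 203.524
Term 2: 18.3 * 1.9 * 5.8 = 201.666
Term 3: 0.5 * 18.3 * 1.4 * 4.68 = 59.9508
qu = 203.524 + 201.666 + 59.9508
qu = 465.14 kPa


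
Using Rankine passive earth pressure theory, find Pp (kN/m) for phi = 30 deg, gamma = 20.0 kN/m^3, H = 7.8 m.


Result: 1825.2 kN/m

Derivation:
Compute passive earth pressure coefficient:
Kp = tan^2(45 + phi/2) = tan^2(60.0) = 3
Compute passive force:
Pp = 0.5 * Kp * gamma * H^2
Pp = 0.5 * 3 * 20.0 * 7.8^2
Pp = 1825.2 kN/m


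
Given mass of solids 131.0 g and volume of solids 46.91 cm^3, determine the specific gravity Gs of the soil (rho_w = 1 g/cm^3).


Using Gs = m_s / (V_s * rho_w)
Since rho_w = 1 g/cm^3:
Gs = 131.0 / 46.91
Gs = 2.793


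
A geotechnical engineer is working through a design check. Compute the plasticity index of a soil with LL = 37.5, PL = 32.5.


Using PI = LL - PL
PI = 37.5 - 32.5
PI = 5.0


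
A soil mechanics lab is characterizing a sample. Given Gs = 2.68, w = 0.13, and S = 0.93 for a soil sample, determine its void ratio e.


Result: 0.3746

Derivation:
Using the relation e = Gs * w / S
e = 2.68 * 0.13 / 0.93
e = 0.3746


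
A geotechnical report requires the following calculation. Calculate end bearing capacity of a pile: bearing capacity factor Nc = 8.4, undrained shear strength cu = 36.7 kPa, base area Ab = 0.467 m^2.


Result: 143.97 kN

Derivation:
Using Qb = Nc * cu * Ab
Qb = 8.4 * 36.7 * 0.467
Qb = 143.97 kN


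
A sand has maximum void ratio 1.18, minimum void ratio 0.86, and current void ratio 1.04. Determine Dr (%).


Using Dr = (e_max - e) / (e_max - e_min) * 100
e_max - e = 1.18 - 1.04 = 0.14
e_max - e_min = 1.18 - 0.86 = 0.32
Dr = 0.14 / 0.32 * 100
Dr = 43.75 %


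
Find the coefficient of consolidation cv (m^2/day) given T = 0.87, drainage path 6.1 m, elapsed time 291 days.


Using cv = T * H_dr^2 / t
H_dr^2 = 6.1^2 = 37.21
cv = 0.87 * 37.21 / 291
cv = 0.11125 m^2/day


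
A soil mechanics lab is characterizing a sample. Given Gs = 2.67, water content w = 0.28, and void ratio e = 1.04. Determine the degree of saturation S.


Result: 0.7188

Derivation:
Using S = Gs * w / e
S = 2.67 * 0.28 / 1.04
S = 0.7188


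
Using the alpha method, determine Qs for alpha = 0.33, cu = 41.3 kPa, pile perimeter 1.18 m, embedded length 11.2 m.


Result: 180.12 kN

Derivation:
Using Qs = alpha * cu * perimeter * L
Qs = 0.33 * 41.3 * 1.18 * 11.2
Qs = 180.12 kN


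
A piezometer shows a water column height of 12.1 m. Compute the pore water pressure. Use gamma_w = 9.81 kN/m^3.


Result: 118.7 kPa

Derivation:
Using u = gamma_w * h_w
u = 9.81 * 12.1
u = 118.7 kPa


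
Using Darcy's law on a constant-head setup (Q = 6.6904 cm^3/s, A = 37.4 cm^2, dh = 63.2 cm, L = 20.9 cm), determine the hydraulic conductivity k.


Result: 0.059157 cm/s

Derivation:
Compute hydraulic gradient:
i = dh / L = 63.2 / 20.9 = 3.02392
Then apply Darcy's law:
k = Q / (A * i)
k = 6.6904 / (37.4 * 3.02392)
k = 6.6904 / 113.095
k = 0.059157 cm/s


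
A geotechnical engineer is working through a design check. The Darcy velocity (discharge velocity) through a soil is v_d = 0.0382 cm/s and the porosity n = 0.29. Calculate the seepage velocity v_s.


Using v_s = v_d / n
v_s = 0.0382 / 0.29
v_s = 0.13172 cm/s


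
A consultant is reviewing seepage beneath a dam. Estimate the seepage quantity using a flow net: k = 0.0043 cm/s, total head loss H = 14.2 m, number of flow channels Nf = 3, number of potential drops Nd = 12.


Convert k to m/s for unit consistency with H:
k = 0.0043 cm/s = 0.0043 / 100 m/s = 4.3e-05 m/s
Using q = k * H * Nf / Nd
Nf / Nd = 3 / 12 = 0.25
q = 4.3e-05 * 14.2 * 0.25
q = 0.0001526 m^3/s per m


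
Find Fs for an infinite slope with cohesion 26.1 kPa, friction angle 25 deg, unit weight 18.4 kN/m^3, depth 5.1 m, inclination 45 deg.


Using Fs = c / (gamma*H*sin(beta)*cos(beta)) + tan(phi)/tan(beta)
Cohesion contribution = 26.1 / (18.4*5.1*sin(45)*cos(45))
Cohesion contribution = 0.556266
Friction contribution = tan(25)/tan(45) = 0.466308
Fs = 0.556266 + 0.466308
Fs = 1.023


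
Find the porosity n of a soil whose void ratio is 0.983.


Using the relation n = e / (1 + e)
n = 0.983 / (1 + 0.983)
n = 0.983 / 1.983
n = 0.4957


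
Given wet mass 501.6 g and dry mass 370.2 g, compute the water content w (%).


Using w = (m_wet - m_dry) / m_dry * 100
m_wet - m_dry = 501.6 - 370.2 = 131.4 g
w = 131.4 / 370.2 * 100
w = 35.49 %


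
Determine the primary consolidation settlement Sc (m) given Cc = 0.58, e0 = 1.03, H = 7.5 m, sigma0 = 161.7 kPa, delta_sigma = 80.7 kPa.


Using Sc = Cc * H / (1 + e0) * log10((sigma0 + delta_sigma) / sigma0)
Stress ratio = (161.7 + 80.7) / 161.7 = 1.49907
log10(1.49907) = 0.175823
Cc * H / (1 + e0) = 0.58 * 7.5 / (1 + 1.03) = 2.14286
Sc = 2.14286 * 0.175823
Sc = 0.3768 m


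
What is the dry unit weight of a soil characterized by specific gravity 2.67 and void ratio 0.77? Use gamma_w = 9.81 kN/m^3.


Using gamma_d = Gs * gamma_w / (1 + e)
gamma_d = 2.67 * 9.81 / (1 + 0.77)
gamma_d = 2.67 * 9.81 / 1.77
gamma_d = 14.798 kN/m^3


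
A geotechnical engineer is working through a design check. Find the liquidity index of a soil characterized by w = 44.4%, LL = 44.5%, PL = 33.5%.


First compute the plasticity index:
PI = LL - PL = 44.5 - 33.5 = 11.0
Then compute the liquidity index:
LI = (w - PL) / PI
LI = (44.4 - 33.5) / 11.0
LI = 0.991


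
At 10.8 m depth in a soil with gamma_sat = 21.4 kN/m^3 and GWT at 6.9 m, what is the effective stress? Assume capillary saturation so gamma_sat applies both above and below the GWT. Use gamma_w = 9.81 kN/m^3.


Total stress = gamma_sat * depth
sigma = 21.4 * 10.8 = 231.12 kPa
Pore water pressure u = gamma_w * (depth - d_wt)
u = 9.81 * (10.8 - 6.9) = 38.259 kPa
Effective stress = sigma - u
sigma' = 231.12 - 38.259 = 192.86 kPa


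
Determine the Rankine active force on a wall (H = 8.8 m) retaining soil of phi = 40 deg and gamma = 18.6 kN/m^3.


Result: 156.6 kN/m

Derivation:
Compute active earth pressure coefficient:
Ka = tan^2(45 - phi/2) = tan^2(25.0) = 0.217443
Compute active force:
Pa = 0.5 * Ka * gamma * H^2
Pa = 0.5 * 0.217443 * 18.6 * 8.8^2
Pa = 156.6 kN/m


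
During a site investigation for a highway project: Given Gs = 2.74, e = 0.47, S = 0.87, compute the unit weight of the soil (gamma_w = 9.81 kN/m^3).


Result: 21.014 kN/m^3

Derivation:
Using gamma = gamma_w * (Gs + S*e) / (1 + e)
Numerator: Gs + S*e = 2.74 + 0.87*0.47 = 3.1489
Denominator: 1 + e = 1 + 0.47 = 1.47
gamma = 9.81 * 3.1489 / 1.47
gamma = 21.014 kN/m^3


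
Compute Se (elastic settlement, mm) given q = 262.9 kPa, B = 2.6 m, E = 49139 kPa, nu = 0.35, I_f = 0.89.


Using Se = q * B * (1 - nu^2) * I_f / E
1 - nu^2 = 1 - 0.35^2 = 0.8775
Se = 262.9 * 2.6 * 0.8775 * 0.89 / 49139
Se = 0.010864 m
Convert to mm: Se = 0.010864 * 1000 = 10.864 mm


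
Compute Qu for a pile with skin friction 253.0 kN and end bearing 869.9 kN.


Result: 1122.9 kN

Derivation:
Using Qu = Qf + Qb
Qu = 253.0 + 869.9
Qu = 1122.9 kN


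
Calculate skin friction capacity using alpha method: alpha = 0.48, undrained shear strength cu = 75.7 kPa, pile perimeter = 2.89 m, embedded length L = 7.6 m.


Using Qs = alpha * cu * perimeter * L
Qs = 0.48 * 75.7 * 2.89 * 7.6
Qs = 798.08 kN


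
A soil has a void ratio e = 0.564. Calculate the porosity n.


Using the relation n = e / (1 + e)
n = 0.564 / (1 + 0.564)
n = 0.564 / 1.564
n = 0.3606


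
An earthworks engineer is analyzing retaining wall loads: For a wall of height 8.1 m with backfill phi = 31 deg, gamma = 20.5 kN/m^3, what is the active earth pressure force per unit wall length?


Compute active earth pressure coefficient:
Ka = tan^2(45 - phi/2) = tan^2(29.5) = 0.320099
Compute active force:
Pa = 0.5 * Ka * gamma * H^2
Pa = 0.5 * 0.320099 * 20.5 * 8.1^2
Pa = 215.27 kN/m


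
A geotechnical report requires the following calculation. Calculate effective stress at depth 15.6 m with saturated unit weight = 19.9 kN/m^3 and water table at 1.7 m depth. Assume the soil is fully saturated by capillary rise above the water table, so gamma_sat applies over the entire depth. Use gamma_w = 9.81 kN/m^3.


Total stress = gamma_sat * depth
sigma = 19.9 * 15.6 = 310.44 kPa
Pore water pressure u = gamma_w * (depth - d_wt)
u = 9.81 * (15.6 - 1.7) = 136.359 kPa
Effective stress = sigma - u
sigma' = 310.44 - 136.359 = 174.08 kPa


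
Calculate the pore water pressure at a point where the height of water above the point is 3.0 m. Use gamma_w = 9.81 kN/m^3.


Result: 29.43 kPa

Derivation:
Using u = gamma_w * h_w
u = 9.81 * 3.0
u = 29.43 kPa


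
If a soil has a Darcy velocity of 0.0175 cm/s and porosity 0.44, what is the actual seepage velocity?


Using v_s = v_d / n
v_s = 0.0175 / 0.44
v_s = 0.03977 cm/s


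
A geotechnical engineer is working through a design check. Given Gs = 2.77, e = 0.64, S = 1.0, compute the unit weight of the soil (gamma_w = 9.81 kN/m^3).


Using gamma = gamma_w * (Gs + S*e) / (1 + e)
Numerator: Gs + S*e = 2.77 + 1.0*0.64 = 3.41
Denominator: 1 + e = 1 + 0.64 = 1.64
gamma = 9.81 * 3.41 / 1.64
gamma = 20.398 kN/m^3


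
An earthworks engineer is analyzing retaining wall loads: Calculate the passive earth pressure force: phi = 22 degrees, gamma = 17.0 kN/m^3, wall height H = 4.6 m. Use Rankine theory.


Compute passive earth pressure coefficient:
Kp = tan^2(45 + phi/2) = tan^2(56.0) = 2.197987
Compute passive force:
Pp = 0.5 * Kp * gamma * H^2
Pp = 0.5 * 2.197987 * 17.0 * 4.6^2
Pp = 395.33 kN/m


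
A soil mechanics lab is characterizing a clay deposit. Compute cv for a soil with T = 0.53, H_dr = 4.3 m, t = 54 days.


Result: 0.18148 m^2/day

Derivation:
Using cv = T * H_dr^2 / t
H_dr^2 = 4.3^2 = 18.49
cv = 0.53 * 18.49 / 54
cv = 0.18148 m^2/day


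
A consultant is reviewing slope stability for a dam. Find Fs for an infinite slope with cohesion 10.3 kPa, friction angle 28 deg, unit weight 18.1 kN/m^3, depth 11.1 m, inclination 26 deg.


Result: 1.22

Derivation:
Using Fs = c / (gamma*H*sin(beta)*cos(beta)) + tan(phi)/tan(beta)
Cohesion contribution = 10.3 / (18.1*11.1*sin(26)*cos(26))
Cohesion contribution = 0.130117
Friction contribution = tan(28)/tan(26) = 1.09017
Fs = 0.130117 + 1.09017
Fs = 1.22


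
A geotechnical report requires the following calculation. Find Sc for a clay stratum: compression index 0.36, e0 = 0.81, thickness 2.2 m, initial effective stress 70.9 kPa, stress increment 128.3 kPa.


Using Sc = Cc * H / (1 + e0) * log10((sigma0 + delta_sigma) / sigma0)
Stress ratio = (70.9 + 128.3) / 70.9 = 2.80959
log10(2.80959) = 0.448643
Cc * H / (1 + e0) = 0.36 * 2.2 / (1 + 0.81) = 0.437569
Sc = 0.437569 * 0.448643
Sc = 0.1963 m
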